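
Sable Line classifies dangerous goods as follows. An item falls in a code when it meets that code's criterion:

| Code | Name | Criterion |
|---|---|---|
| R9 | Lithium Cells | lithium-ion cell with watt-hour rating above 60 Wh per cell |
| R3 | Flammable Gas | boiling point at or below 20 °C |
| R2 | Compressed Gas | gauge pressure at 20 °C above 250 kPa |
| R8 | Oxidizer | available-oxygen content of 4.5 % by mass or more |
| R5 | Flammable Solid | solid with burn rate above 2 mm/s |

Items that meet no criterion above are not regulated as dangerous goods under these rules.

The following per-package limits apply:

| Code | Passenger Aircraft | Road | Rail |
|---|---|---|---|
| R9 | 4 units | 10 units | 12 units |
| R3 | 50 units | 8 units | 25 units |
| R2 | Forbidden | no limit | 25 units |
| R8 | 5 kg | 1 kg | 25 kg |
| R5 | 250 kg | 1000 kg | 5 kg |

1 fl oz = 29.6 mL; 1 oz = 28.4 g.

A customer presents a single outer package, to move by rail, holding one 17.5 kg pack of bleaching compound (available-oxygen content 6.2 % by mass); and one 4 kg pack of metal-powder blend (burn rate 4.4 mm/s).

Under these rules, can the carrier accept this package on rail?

The bleaching compound has available-oxygen content 6.2 % by mass, which is ≥ 4.5 % by mass, so it is Code R8 (Oxidizer).
Metal-powder blend: burn rate 4.4 mm/s > 2 mm/s → Code R5 (Flammable Solid).
Code R8 quantity: 17.5 kg.
That is within the Code R8 rail limit of 25 kg.
Code R5 quantity: 4 kg.
That is within the Code R5 rail limit of 5 kg.
Every hazard code is within its rail limit and no segregation rule is violated.

Yes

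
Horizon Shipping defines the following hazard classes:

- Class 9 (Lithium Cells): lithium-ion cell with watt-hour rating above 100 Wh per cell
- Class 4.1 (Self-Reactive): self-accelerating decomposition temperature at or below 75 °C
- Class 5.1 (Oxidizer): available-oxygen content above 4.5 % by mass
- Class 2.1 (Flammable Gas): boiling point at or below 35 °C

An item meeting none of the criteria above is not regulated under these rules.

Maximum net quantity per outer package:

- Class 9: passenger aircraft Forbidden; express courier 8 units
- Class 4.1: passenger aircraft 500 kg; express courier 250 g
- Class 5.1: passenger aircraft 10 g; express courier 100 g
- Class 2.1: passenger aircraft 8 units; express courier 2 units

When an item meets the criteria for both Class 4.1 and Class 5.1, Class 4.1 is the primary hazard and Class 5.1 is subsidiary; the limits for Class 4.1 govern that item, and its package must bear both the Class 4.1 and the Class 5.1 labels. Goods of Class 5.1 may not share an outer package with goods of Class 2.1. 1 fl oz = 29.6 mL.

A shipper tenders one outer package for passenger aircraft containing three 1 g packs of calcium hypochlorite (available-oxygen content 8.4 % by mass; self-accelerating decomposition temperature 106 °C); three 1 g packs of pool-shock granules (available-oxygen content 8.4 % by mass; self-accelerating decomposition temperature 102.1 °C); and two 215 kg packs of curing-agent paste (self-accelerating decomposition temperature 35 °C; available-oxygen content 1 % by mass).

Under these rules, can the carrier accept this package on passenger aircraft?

The calcium hypochlorite has available-oxygen content 8.4 % by mass, which is > 4.5 % by mass, so it is Class 5.1 (Oxidizer).
Available-oxygen content 8.4 % by mass meets the Class 5.1 criterion (Oxidizer), so the pool-shock granules are Class 5.1.
Curing-agent paste: self-accelerating decomposition temperature 35 °C ≤ 75 °C → Class 4.1 (Self-Reactive).
Class 5.1 net quantity: (three 1 g packs = 3 g) + (three 1 g packs = 3 g) = 6 g.
6 g is within the passenger aircraft limit of 10 g for Class 5.1.
Class 4.1 quantity: two 215 kg packs = 430 kg.
430 kg ≤ 500 kg (passenger aircraft limit, Class 4.1) — within limit.
The segregation rule (Class 5.1 with Class 2.1) does not apply to Class 5.1 with Class 4.1.
Every hazard class is within its passenger aircraft limit and no segregation rule is violated.

Yes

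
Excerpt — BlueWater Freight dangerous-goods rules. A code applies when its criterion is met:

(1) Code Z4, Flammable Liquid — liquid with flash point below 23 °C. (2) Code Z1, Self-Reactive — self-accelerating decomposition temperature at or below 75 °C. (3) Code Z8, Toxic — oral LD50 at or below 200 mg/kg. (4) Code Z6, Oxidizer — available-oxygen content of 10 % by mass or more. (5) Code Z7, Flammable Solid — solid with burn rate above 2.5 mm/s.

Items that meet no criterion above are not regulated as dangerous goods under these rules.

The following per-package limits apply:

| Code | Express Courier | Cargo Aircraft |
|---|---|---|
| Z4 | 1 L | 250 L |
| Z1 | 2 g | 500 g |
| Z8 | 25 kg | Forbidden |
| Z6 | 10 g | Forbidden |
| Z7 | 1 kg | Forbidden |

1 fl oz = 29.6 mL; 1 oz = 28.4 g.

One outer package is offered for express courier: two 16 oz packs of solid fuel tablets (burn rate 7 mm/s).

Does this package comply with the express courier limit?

Yes

The solid fuel tablets have burn rate 7 mm/s, which is > 2.5 mm/s, so they are Code Z7 (Flammable Solid).
Code Z7 quantity: two 16 oz packs = 908.8 g.
908.8 g is within the express courier limit of 1 kg for Code Z7.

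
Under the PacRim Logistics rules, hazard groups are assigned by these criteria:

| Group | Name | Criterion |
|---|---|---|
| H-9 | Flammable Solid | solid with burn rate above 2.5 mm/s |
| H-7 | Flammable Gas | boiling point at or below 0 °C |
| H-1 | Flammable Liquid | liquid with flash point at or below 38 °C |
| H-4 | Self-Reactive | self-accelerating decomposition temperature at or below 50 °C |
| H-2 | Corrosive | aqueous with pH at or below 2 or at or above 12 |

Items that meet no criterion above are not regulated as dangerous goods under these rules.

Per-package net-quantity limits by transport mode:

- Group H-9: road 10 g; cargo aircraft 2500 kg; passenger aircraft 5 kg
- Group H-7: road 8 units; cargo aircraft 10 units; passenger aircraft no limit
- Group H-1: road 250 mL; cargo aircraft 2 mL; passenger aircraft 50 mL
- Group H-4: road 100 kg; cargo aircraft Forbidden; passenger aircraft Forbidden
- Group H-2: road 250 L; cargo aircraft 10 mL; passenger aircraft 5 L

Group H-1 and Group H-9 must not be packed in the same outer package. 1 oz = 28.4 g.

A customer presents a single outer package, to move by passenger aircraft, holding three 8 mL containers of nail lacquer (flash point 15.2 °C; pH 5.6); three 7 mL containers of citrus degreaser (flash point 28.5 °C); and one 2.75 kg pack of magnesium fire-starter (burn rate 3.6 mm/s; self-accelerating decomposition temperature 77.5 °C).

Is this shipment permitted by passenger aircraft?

No

Nail lacquer: flash point 15.2 °C ≤ 38 °C → Group H-1 (Flammable Liquid).
The citrus degreaser has flash point 28.5 °C, which is ≤ 38 °C, so it is Group H-1 (Flammable Liquid).
Magnesium fire-starter: burn rate 3.6 mm/s > 2.5 mm/s → Group H-9 (Flammable Solid).
Total Group H-1: (three 8 mL containers = 24 mL) + (three 7 mL containers = 21 mL) = 45 mL.
That is within the Group H-1 passenger aircraft limit of 50 mL.
Group H-9 quantity: 2.75 kg.
That is within the Group H-9 passenger aircraft limit of 5 kg.
Group H-1 and Group H-9 may not share an outer package.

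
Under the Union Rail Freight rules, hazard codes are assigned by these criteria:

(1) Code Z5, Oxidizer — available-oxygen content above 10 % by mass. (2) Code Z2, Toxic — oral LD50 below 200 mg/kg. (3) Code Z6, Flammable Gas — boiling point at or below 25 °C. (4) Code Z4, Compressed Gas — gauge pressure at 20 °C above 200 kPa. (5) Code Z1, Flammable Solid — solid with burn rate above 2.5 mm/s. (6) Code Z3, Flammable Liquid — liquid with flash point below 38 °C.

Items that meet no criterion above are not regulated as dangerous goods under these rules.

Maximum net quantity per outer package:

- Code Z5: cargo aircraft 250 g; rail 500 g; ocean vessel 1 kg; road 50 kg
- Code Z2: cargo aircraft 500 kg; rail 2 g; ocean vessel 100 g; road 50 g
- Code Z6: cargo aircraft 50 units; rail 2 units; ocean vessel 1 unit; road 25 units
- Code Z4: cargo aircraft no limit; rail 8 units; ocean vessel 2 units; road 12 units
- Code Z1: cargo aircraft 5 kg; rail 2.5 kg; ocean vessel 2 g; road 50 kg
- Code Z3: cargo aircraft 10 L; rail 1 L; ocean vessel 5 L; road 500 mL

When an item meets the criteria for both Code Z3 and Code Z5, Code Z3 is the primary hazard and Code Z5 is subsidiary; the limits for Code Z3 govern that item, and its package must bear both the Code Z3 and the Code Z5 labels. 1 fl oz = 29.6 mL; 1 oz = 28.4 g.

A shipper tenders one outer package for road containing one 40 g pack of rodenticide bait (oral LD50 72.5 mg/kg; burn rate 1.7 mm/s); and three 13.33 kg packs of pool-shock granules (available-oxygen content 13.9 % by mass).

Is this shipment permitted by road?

Yes

Rodenticide bait: oral LD50 72.5 mg/kg < 200 mg/kg → Code Z2 (Toxic).
The pool-shock granules have available-oxygen content 13.9 % by mass, which is > 10 % by mass, so they are Code Z5 (Oxidizer).
Code Z5 quantity: three 13.33 kg packs = 39.99 kg.
39.99 kg ≤ 50 kg (road limit, Code Z5) — within limit.
Code Z2 quantity: 40 g.
That is within the Code Z2 road limit of 50 g.
Every hazard code is within its road limit and no segregation rule is violated.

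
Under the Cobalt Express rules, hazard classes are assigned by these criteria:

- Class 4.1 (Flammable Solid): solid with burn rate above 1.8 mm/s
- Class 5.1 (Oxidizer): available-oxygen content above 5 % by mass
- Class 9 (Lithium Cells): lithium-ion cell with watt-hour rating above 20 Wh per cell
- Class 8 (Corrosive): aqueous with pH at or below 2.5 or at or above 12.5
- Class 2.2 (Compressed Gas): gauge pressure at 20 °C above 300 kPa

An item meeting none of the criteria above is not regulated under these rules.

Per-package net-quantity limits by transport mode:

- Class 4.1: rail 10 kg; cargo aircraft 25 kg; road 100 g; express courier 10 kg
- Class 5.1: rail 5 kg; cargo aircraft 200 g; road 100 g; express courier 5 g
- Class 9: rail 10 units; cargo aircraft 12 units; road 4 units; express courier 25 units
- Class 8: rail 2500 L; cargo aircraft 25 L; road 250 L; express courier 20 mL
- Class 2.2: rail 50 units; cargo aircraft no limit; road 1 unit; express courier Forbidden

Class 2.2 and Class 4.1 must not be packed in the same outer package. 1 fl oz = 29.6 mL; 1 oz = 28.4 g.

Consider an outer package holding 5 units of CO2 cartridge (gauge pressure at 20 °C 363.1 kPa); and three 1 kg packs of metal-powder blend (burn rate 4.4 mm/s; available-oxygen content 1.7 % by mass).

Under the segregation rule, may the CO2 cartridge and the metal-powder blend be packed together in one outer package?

No

CO2 cartridge: gauge pressure at 20 °C 363.1 kPa > 300 kPa → Class 2.2 (Compressed Gas).
Metal-powder blend: burn rate 4.4 mm/s > 1.8 mm/s → Class 4.1 (Flammable Solid).
Class 2.2 and Class 4.1 may not share an outer package.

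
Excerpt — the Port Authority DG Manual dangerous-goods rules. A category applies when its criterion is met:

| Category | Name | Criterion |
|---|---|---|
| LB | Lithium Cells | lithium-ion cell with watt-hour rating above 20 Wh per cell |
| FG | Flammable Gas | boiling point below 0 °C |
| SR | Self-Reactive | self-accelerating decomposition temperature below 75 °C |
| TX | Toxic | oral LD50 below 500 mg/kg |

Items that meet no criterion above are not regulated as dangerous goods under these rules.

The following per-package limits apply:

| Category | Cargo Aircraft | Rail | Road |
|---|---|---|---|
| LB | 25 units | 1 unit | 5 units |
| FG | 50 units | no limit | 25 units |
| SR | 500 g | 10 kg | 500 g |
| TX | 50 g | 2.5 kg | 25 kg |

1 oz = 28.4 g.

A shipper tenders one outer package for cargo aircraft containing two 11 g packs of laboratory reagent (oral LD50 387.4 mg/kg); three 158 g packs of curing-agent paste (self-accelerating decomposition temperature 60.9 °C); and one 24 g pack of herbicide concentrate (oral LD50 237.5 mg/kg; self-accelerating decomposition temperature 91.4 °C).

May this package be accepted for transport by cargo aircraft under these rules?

Yes

Oral LD50 387.4 mg/kg meets the Category TX criterion (Toxic), so the laboratory reagent is Category TX.
Curing-agent paste: self-accelerating decomposition temperature 60.9 °C < 75 °C → Category SR (Self-Reactive).
Herbicide concentrate: oral LD50 237.5 mg/kg < 500 mg/kg → Category TX (Toxic).
Category TX net quantity: (two 11 g packs = 22 g) + 24 g = 46 g.
46 g ≤ 50 g (cargo aircraft limit, Category TX) — within limit.
Category SR quantity: three 158 g packs = 474 g.
That is within the Category SR cargo aircraft limit of 500 g.
Every hazard category is within its cargo aircraft limit and no segregation rule is violated.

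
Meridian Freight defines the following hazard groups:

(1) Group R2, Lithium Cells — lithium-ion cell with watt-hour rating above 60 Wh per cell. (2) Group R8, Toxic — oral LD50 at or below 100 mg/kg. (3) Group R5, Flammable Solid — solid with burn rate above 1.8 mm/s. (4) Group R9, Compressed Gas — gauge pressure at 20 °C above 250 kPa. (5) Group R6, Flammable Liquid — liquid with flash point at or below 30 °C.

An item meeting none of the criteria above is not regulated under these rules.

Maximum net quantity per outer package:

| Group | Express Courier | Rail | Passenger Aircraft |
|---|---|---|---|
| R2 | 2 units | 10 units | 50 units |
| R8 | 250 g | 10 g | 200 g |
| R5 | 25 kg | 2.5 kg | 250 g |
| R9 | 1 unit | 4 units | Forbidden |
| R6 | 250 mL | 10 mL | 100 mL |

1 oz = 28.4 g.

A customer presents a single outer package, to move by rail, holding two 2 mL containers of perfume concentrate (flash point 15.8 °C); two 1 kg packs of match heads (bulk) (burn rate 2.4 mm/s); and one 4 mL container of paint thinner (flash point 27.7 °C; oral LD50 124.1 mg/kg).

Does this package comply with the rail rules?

Yes

Perfume concentrate: flash point 15.8 °C ≤ 30 °C → Group R6 (Flammable Liquid).
With burn rate 2.4 mm/s (> 1.8 mm/s), the match heads (bulk) fall in Group R5.
The paint thinner has flash point 27.7 °C, which is ≤ 30 °C, so it is Group R6 (Flammable Liquid).
Group R6 net quantity: (two 2 mL containers = 4 mL) + 4 mL = 8 mL.
8 mL ≤ 10 mL (rail limit, Group R6) — within limit.
Group R5 quantity: two 1 kg packs = 2 kg.
2 kg ≤ 2.5 kg (rail limit, Group R5) — within limit.
Every hazard group is within its rail limit and no segregation rule is violated.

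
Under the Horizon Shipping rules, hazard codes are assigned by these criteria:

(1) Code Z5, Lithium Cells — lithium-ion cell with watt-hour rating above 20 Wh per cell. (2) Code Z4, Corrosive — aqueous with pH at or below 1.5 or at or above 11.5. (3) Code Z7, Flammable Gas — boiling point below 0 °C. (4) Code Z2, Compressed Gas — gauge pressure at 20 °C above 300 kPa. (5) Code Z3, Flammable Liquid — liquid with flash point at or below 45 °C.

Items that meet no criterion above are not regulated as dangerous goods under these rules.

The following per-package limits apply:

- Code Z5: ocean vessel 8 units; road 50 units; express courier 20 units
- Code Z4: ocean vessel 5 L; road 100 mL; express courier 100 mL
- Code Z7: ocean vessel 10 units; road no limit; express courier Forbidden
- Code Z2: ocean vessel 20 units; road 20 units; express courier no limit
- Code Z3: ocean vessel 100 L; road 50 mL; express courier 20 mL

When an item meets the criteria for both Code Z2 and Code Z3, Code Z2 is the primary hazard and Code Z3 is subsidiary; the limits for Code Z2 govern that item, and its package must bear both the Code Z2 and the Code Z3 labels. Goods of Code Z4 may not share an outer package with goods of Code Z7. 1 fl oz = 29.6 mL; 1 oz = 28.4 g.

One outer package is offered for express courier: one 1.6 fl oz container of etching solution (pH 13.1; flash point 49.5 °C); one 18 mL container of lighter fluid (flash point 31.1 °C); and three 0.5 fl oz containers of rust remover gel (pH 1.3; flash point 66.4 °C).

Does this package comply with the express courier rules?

pH 13.1 meets the Code Z4 criterion (Corrosive), so the etching solution is Code Z4.
Lighter fluid: flash point 31.1 °C ≤ 45 °C → Code Z3 (Flammable Liquid).
The rust remover gel has pH 1.3, which is ≤ 1.5, so it is Code Z4 (Corrosive).
Code Z3 quantity: 18 mL.
18 mL is within the express courier limit of 20 mL for Code Z3.
Total Code Z4: (one 1.6 fl oz container = 47.36 mL) + (three 0.5 fl oz containers = 44.4 mL) = 91.76 mL.
91.76 mL ≤ 100 mL (express courier limit, Code Z4) — within limit.
The segregation rule (Code Z4 with Code Z7) does not apply to Code Z3 with Code Z4.
Every hazard code is within its express courier limit and no segregation rule is violated.

Yes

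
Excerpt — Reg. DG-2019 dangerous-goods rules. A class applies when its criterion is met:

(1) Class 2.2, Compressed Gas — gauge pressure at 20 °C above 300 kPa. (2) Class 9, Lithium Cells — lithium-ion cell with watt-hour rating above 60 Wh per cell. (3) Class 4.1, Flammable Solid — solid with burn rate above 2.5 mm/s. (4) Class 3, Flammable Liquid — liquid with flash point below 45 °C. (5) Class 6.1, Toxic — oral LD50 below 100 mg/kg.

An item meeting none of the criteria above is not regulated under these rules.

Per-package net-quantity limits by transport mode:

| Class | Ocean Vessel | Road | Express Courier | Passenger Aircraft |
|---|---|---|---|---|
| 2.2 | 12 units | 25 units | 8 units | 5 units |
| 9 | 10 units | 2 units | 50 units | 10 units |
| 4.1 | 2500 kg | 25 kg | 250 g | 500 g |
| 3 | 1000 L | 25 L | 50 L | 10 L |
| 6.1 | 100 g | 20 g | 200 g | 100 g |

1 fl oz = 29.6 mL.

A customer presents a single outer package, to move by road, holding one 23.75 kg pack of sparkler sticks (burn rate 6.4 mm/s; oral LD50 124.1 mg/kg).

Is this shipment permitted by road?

The sparkler sticks have burn rate 6.4 mm/s, which is > 2.5 mm/s, so they are Class 4.1 (Flammable Solid).
Class 4.1 quantity: 23.75 kg.
That is within the Class 4.1 road limit of 25 kg.

Yes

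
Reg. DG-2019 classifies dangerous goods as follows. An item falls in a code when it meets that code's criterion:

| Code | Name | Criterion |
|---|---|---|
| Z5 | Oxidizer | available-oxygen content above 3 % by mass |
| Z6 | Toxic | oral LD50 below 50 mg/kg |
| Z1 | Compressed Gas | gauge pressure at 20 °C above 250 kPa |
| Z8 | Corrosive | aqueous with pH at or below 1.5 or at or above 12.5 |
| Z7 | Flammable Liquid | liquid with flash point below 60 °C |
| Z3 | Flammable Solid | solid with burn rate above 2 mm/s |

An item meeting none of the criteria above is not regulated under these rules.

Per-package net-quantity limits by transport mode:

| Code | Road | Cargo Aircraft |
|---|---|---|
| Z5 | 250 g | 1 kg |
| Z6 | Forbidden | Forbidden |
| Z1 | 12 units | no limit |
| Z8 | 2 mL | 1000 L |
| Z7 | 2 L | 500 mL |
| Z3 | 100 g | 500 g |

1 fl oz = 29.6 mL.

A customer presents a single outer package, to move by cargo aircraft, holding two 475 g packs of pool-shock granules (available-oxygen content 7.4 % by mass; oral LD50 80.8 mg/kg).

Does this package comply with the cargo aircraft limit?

Available-oxygen content 7.4 % by mass meets the Code Z5 criterion (Oxidizer), so the pool-shock granules are Code Z5.
Code Z5 quantity: two 475 g packs = 950 g.
That is within the Code Z5 cargo aircraft limit of 1 kg.

Yes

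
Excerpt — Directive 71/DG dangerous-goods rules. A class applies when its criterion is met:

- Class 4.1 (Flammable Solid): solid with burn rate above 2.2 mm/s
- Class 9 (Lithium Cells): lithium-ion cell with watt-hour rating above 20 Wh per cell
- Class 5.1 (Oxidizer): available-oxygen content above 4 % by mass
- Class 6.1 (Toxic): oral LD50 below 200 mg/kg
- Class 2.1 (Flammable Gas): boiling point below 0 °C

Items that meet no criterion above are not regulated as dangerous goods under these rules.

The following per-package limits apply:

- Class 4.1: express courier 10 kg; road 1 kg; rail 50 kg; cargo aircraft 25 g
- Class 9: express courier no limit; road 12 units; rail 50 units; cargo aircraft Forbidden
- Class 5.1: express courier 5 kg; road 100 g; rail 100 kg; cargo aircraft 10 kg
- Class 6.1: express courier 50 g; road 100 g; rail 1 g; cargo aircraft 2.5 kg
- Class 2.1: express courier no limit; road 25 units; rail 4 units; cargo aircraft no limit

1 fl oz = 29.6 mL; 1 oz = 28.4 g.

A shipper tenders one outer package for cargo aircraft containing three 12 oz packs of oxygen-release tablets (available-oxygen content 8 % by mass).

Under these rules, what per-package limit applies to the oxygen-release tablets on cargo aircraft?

10 kg

Oxygen-release tablets: available-oxygen content 8 % by mass > 4 % by mass → Class 5.1 (Oxidizer).
The cargo aircraft limit for Class 5.1 is 10 kg.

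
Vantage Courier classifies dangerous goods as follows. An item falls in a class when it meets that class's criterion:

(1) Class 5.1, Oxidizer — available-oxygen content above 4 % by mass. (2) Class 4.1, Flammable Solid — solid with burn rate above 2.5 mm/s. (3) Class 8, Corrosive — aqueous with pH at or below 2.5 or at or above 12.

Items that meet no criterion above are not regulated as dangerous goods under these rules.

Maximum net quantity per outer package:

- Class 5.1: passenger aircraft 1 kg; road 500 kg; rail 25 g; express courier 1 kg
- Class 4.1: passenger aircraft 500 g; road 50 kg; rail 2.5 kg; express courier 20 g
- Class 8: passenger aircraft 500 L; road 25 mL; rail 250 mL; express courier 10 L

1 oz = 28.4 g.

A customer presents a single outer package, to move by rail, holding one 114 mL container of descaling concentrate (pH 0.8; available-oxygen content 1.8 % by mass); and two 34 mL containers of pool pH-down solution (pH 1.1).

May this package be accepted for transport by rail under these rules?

With pH 0.8 (≤ 2.5), the descaling concentrate falls in Class 8.
pH 1.1 meets the Class 8 criterion (Corrosive), so the pool pH-down solution is Class 8.
Class 8 net quantity: 114 mL + (two 34 mL containers = 68 mL) = 182 mL.
That is within the Class 8 rail limit of 250 mL.

Yes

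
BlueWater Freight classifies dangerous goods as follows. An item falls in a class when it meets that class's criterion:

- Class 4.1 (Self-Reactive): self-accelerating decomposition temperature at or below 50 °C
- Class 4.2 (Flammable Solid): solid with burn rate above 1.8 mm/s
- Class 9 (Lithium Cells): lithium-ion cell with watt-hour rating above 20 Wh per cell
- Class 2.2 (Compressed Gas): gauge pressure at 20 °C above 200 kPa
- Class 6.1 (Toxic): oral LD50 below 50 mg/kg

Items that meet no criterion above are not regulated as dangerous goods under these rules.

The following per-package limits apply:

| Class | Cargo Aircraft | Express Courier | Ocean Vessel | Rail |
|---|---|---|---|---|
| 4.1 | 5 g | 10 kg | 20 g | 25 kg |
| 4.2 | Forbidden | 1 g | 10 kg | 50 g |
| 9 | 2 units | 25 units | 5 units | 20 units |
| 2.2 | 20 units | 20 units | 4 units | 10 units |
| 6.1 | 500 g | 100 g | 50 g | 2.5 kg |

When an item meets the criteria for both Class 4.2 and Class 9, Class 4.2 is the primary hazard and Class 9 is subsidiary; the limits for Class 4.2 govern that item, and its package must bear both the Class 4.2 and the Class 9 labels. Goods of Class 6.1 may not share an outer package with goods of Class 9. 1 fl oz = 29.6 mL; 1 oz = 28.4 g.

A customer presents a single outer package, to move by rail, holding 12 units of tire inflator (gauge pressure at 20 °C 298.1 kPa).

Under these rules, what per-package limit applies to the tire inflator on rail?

Gauge pressure at 20 °C 298.1 kPa meets the Class 2.2 criterion (Compressed Gas), so the tire inflator is Class 2.2.
The rail limit for Class 2.2 is 10 units.

10 units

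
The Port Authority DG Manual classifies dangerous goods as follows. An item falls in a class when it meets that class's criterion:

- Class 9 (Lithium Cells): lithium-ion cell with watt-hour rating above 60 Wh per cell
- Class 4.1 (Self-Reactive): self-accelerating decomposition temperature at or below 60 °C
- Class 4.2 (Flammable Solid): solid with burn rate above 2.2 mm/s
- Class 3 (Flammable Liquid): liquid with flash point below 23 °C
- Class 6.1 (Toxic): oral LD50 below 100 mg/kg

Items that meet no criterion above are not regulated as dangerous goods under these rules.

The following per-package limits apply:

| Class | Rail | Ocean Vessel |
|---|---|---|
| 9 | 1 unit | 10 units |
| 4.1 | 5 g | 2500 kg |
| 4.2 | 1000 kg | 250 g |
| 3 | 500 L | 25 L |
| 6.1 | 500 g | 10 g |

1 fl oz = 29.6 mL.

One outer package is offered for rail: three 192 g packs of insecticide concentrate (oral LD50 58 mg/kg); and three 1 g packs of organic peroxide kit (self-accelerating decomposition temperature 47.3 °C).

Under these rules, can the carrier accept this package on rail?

Oral LD50 58 mg/kg meets the Class 6.1 criterion (Toxic), so the insecticide concentrate is Class 6.1.
Self-accelerating decomposition temperature 47.3 °C meets the Class 4.1 criterion (Self-Reactive), so the organic peroxide kit is Class 4.1.
Class 6.1 quantity: three 192 g packs = 576 g.
576 g > 500 g (rail limit, Class 6.1) — over the limit.
Class 4.1 quantity: three 1 g packs = 3 g.
3 g is within the rail limit of 5 g for Class 4.1.

No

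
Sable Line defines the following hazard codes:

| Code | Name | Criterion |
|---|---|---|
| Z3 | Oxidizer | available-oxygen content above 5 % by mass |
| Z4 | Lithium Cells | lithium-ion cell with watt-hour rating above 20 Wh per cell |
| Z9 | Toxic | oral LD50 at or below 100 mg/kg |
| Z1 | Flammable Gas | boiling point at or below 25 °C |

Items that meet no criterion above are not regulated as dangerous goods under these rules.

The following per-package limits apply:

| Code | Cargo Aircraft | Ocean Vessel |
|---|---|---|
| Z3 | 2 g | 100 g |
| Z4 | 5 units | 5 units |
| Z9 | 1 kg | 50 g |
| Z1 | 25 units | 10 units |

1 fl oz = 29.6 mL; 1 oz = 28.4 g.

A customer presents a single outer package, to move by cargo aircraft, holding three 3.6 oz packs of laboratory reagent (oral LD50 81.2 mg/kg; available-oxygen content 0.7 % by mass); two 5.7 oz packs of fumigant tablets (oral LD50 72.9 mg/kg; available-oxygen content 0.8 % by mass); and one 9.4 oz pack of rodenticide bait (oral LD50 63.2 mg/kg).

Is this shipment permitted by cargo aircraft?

Yes

Laboratory reagent: oral LD50 81.2 mg/kg ≤ 100 mg/kg → Code Z9 (Toxic).
Oral LD50 72.9 mg/kg meets the Code Z9 criterion (Toxic), so the fumigant tablets are Code Z9.
Oral LD50 63.2 mg/kg meets the Code Z9 criterion (Toxic), so the rodenticide bait is Code Z9.
Total Code Z9: (three 3.6 oz packs = 306.72 g) + (two 5.7 oz packs = 323.76 g) + (one 9.4 oz pack = 266.96 g) = 897.44 g.
897.44 g ≤ 1 kg (cargo aircraft limit, Code Z9) — within limit.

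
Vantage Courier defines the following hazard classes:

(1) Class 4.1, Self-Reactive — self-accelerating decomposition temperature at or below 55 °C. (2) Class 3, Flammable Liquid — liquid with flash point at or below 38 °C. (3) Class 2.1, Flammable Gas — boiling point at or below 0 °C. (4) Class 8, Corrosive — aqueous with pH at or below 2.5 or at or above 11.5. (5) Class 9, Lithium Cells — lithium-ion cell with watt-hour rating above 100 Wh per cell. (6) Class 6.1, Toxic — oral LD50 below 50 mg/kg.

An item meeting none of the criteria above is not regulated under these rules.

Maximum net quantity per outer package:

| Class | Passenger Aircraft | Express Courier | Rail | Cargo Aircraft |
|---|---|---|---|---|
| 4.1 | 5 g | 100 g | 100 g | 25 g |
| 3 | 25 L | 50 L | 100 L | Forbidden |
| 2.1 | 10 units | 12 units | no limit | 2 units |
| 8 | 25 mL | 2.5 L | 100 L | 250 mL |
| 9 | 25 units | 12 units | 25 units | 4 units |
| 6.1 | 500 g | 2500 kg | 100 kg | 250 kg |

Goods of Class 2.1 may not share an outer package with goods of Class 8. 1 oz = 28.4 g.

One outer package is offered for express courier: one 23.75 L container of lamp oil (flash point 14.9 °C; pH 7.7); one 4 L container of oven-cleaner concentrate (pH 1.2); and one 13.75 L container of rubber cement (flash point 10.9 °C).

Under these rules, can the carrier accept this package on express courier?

The lamp oil has flash point 14.9 °C, which is ≤ 38 °C, so it is Class 3 (Flammable Liquid).
Oven-cleaner concentrate: pH 1.2 ≤ 2.5 → Class 8 (Corrosive).
The rubber cement has flash point 10.9 °C, which is ≤ 38 °C, so it is Class 3 (Flammable Liquid).
Class 3 net quantity: 23.75 L + 13.75 L = 37.5 L.
That is within the Class 3 express courier limit of 50 L.
Class 8 quantity: 4 L.
That exceeds the Class 8 express courier limit of 2.5 L.
The segregation rule (Class 2.1 with Class 8) does not apply to Class 3 with Class 8.

No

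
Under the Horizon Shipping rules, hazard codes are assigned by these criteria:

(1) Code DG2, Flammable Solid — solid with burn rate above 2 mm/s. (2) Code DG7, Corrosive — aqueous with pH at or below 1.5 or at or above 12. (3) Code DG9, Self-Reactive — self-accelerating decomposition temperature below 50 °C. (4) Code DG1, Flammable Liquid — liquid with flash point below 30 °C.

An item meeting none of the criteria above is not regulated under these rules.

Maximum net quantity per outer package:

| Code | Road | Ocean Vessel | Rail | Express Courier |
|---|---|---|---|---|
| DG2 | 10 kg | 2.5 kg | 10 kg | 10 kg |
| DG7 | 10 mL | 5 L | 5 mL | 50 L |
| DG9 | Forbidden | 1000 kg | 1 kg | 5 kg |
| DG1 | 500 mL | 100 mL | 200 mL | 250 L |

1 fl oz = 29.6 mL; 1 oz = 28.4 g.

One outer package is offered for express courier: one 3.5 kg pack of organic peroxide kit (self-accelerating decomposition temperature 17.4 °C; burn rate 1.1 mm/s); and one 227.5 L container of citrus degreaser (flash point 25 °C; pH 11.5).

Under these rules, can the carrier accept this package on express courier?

The organic peroxide kit has self-accelerating decomposition temperature 17.4 °C, which is < 50 °C, so it is Code DG9 (Self-Reactive).
Citrus degreaser: flash point 25 °C < 30 °C → Code DG1 (Flammable Liquid).
Code DG9 quantity: 3.5 kg.
3.5 kg is within the express courier limit of 5 kg for Code DG9.
Code DG1 quantity: 227.5 L.
That is within the Code DG1 express courier limit of 250 L.
Every hazard code is within its express courier limit and no segregation rule is violated.

Yes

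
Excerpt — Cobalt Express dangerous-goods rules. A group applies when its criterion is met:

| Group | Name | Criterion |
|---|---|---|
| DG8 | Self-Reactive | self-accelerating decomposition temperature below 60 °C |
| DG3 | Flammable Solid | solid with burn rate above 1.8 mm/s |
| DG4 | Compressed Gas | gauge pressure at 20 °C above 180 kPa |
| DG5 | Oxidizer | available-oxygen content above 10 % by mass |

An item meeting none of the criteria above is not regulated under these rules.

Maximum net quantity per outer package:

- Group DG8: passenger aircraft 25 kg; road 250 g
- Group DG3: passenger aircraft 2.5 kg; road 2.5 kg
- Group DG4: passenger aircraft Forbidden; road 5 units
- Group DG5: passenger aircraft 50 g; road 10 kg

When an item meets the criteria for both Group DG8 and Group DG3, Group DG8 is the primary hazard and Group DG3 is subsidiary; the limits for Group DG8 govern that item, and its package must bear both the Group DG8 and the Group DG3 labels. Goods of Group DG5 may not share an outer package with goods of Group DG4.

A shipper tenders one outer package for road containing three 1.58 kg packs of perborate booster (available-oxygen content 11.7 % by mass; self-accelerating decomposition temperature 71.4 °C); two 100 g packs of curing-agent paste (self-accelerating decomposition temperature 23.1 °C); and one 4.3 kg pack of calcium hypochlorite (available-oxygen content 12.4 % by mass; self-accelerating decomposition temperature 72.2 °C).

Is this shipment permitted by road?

Yes

With available-oxygen content 11.7 % by mass (> 10 % by mass), the perborate booster falls in Group DG5.
Curing-agent paste: self-accelerating decomposition temperature 23.1 °C < 60 °C → Group DG8 (Self-Reactive).
With available-oxygen content 12.4 % by mass (> 10 % by mass), the calcium hypochlorite falls in Group DG5.
Group DG5 net quantity: (three 1.58 kg packs = 4.74 kg) + 4.3 kg = 9.04 kg.
That is within the Group DG5 road limit of 10 kg.
Group DG8 quantity: two 100 g packs = 200 g.
200 g is within the road limit of 250 g for Group DG8.
The segregation rule (Group DG5 with Group DG4) does not apply to Group DG5 with Group DG8.
Every hazard group is within its road limit and no segregation rule is violated.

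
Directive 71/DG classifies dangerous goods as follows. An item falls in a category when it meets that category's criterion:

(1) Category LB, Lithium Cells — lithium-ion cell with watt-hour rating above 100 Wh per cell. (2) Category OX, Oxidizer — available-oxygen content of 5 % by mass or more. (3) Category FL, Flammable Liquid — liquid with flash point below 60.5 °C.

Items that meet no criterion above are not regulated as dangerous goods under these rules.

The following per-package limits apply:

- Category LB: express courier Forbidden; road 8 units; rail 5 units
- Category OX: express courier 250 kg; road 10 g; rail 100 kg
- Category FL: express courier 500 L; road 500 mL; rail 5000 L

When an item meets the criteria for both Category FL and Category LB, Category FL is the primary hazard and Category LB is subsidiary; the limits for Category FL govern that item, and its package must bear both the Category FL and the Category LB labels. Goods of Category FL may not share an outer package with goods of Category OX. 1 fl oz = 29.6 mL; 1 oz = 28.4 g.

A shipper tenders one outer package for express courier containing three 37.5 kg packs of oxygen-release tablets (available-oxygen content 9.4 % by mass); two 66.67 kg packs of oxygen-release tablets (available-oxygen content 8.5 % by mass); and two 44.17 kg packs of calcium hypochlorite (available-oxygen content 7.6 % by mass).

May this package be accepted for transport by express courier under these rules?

No

The oxygen-release tablets have available-oxygen content 9.4 % by mass, which is ≥ 5 % by mass, so they are Category OX (Oxidizer).
Available-oxygen content 8.5 % by mass meets the Category OX criterion (Oxidizer), so the oxygen-release tablets are Category OX.
Calcium hypochlorite: available-oxygen content 7.6 % by mass ≥ 5 % by mass → Category OX (Oxidizer).
Total Category OX: (three 37.5 kg packs = 112.5 kg) + (two 66.67 kg packs = 133.34 kg) + (two 44.17 kg packs = 88.34 kg) = 334.18 kg.
That exceeds the Category OX express courier limit of 250 kg.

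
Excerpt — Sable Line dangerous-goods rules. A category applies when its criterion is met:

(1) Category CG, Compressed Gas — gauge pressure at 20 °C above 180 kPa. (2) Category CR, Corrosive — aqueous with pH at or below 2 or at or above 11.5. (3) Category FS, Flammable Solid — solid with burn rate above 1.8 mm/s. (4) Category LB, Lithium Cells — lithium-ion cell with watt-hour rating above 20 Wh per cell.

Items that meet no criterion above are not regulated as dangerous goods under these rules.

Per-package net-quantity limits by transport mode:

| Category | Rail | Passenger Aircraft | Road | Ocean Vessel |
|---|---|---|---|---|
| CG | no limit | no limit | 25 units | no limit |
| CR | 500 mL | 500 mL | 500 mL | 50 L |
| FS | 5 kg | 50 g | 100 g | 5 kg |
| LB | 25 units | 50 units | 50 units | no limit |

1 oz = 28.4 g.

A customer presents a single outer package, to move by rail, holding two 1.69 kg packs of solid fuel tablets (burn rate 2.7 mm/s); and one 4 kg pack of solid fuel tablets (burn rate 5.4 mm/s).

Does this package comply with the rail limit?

Solid fuel tablets: burn rate 2.7 mm/s > 1.8 mm/s → Category FS (Flammable Solid).
The solid fuel tablets have burn rate 5.4 mm/s, which is > 1.8 mm/s, so they are Category FS (Flammable Solid).
Total Category FS: (two 1.69 kg packs = 3.38 kg) + 4 kg = 7.38 kg.
7.38 kg exceeds the rail limit of 5 kg for Category FS.

No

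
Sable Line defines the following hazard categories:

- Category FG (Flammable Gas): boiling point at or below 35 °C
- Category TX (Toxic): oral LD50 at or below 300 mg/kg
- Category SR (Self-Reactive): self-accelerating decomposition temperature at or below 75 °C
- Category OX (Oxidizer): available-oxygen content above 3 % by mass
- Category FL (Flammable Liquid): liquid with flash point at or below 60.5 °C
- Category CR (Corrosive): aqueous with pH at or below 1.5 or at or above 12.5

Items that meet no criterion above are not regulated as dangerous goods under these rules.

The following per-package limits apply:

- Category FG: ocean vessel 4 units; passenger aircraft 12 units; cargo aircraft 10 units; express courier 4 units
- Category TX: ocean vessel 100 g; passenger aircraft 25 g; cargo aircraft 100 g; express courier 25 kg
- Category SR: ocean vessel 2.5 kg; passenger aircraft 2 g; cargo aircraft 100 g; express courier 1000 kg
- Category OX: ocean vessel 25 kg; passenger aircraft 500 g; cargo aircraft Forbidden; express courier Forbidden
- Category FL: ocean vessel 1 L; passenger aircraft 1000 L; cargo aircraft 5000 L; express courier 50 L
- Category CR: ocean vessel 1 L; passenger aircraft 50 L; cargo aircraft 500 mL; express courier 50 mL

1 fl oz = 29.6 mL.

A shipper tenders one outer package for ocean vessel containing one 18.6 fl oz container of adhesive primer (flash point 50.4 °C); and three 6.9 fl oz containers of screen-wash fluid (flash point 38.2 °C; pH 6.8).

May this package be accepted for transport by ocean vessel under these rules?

No

Flash point 50.4 °C meets the Category FL criterion (Flammable Liquid), so the adhesive primer is Category FL.
The screen-wash fluid has flash point 38.2 °C, which is ≤ 60.5 °C, so it is Category FL (Flammable Liquid).
Category FL net quantity: (one 18.6 fl oz container = 550.56 mL) + (three 6.9 fl oz containers = 612.72 mL) = 1163.28 mL.
1163.28 mL > 1 L (ocean vessel limit, Category FL) — over the limit.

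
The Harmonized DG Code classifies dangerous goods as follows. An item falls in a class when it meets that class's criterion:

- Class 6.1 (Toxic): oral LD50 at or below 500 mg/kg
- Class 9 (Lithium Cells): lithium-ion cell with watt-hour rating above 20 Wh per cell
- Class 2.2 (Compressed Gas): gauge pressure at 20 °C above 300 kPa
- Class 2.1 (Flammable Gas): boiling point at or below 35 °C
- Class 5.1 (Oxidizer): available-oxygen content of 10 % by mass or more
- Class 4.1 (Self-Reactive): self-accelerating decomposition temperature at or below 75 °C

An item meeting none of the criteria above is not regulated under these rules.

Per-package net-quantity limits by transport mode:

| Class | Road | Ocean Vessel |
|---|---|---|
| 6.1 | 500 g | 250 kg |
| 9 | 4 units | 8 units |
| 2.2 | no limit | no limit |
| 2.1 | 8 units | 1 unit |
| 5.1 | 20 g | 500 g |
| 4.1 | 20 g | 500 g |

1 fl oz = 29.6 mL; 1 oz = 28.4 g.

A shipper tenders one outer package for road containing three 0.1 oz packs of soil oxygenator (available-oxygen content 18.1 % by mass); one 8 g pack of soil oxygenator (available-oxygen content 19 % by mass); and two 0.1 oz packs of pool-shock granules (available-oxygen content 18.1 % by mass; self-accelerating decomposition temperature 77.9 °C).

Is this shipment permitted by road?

With available-oxygen content 18.1 % by mass (≥ 10 % by mass), the soil oxygenator falls in Class 5.1.
Available-oxygen content 19 % by mass meets the Class 5.1 criterion (Oxidizer), so the soil oxygenator is Class 5.1.
With available-oxygen content 18.1 % by mass (≥ 10 % by mass), the pool-shock granules fall in Class 5.1.
Total Class 5.1: (three 0.1 oz packs = 8.52 g) + 8 g + (two 0.1 oz packs = 5.68 g) = 22.2 g.
22.2 g > 20 g (road limit, Class 5.1) — over the limit.

No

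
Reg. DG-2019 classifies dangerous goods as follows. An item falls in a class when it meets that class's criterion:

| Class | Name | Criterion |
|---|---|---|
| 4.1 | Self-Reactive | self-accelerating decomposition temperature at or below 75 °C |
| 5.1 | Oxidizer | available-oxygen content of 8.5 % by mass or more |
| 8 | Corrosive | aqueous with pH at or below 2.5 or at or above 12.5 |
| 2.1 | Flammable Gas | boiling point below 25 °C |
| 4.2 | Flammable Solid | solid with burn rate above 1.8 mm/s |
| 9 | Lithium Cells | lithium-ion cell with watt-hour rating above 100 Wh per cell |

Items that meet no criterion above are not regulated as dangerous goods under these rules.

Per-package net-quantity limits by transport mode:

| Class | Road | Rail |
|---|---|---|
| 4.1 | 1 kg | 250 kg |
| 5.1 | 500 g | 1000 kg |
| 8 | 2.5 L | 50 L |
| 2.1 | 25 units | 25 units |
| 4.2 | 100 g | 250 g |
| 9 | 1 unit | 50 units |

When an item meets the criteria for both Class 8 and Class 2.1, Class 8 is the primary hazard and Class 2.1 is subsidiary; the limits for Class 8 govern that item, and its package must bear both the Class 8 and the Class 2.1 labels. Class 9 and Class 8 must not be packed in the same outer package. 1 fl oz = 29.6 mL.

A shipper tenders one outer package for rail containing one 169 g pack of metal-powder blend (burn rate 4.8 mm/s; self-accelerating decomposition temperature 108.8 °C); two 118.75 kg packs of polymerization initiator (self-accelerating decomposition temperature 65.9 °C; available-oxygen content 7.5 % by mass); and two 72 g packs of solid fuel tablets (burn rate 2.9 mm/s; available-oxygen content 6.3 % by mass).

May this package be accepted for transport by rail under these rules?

With burn rate 4.8 mm/s (> 1.8 mm/s), the metal-powder blend falls in Class 4.2.
Self-accelerating decomposition temperature 65.9 °C meets the Class 4.1 criterion (Self-Reactive), so the polymerization initiator is Class 4.1.
Solid fuel tablets: burn rate 2.9 mm/s > 1.8 mm/s → Class 4.2 (Flammable Solid).
Class 4.1 quantity: two 118.75 kg packs = 237.5 kg.
That is within the Class 4.1 rail limit of 250 kg.
Class 4.2 net quantity: 169 g + (two 72 g packs = 144 g) = 313 g.
313 g exceeds the rail limit of 250 g for Class 4.2.
The segregation rule (Class 9 with Class 8) does not apply to Class 4.1 with Class 4.2.

No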